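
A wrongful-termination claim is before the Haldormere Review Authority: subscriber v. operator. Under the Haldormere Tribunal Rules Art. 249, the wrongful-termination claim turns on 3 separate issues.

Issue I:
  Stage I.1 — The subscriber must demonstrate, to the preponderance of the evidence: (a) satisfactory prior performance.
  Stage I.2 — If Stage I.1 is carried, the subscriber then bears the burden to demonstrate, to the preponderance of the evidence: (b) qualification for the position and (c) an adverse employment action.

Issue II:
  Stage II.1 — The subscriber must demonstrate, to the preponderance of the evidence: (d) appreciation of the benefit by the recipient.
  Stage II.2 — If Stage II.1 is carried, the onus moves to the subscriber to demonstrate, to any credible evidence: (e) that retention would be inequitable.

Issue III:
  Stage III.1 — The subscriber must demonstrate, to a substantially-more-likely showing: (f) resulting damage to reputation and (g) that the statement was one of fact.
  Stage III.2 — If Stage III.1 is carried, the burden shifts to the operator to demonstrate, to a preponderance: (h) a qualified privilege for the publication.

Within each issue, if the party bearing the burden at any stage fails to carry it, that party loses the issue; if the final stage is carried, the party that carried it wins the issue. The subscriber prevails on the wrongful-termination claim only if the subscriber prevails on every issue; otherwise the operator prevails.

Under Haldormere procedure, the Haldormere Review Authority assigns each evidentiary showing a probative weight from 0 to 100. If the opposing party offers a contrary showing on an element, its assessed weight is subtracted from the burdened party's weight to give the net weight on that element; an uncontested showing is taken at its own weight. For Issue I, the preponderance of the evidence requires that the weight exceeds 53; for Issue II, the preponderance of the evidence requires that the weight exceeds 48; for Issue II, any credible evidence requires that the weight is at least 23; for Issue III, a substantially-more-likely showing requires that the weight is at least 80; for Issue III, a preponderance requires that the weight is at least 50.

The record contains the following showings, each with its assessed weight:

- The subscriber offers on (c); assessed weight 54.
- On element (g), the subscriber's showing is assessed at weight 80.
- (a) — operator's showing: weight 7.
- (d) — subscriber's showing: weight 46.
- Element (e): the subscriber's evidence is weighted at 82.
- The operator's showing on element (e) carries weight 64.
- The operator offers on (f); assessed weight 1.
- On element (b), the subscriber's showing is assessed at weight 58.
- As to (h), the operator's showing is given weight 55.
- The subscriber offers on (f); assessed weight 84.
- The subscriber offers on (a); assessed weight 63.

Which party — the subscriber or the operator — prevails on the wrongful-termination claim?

— Issue I —
At Stage I.1 the subscriber must meet the preponderance of the evidence (weight exceeds 53): on (a) the weight is 63 less the opposing 7 gives net 56, which does exceed 53, so (a) meets the standard.
  All elements met. The subscriber retains the burden for Stage I.2.
At Stage I.2 the subscriber must meet the preponderance of the evidence (weight exceeds 53): on (b) the weight is 58, > 53, so (b) meets the standard; on (c) the weight is 54, which does exceed 53, so (c) meets the standard.
  All elements met at the final stage.
With every stage satisfied, the subscriber prevails on this issue.
— Issue II —
Stage II.1 (subscriber, the preponderance of the evidence, weight exceeds 48): (d) 46 ≤ 48 — fails.
  Not every element is met, so the subscriber fails to carry Stage II.1.
The analysis ends at Stage II.1; the operator prevails on this issue.
— Issue III —
At Stage III.1 the subscriber must meet a substantially-more-likely showing (weight is at least 80): on (f) the weight is 84 less the opposing 1 gives net 83, ≥ 80, so (f) meets the standard; on (g) the weight is 80, which does reach 80, so (g) meets the standard.
  Stage III.1 carried; the burden shifts to the operator.
At Stage III.2 the operator must meet a preponderance (weight is at least 50): on (h) the weight is 55, which does reach 50, so (h) meets the standard.
  Stage III.2 carried; the final stage is satisfied.
With every stage satisfied, the operator prevails on this issue.
Per-issue: Issue I → subscriber; Issue II → operator; Issue III → operator. The subscriber must prevail on every issue; overall, the operator prevails.

operator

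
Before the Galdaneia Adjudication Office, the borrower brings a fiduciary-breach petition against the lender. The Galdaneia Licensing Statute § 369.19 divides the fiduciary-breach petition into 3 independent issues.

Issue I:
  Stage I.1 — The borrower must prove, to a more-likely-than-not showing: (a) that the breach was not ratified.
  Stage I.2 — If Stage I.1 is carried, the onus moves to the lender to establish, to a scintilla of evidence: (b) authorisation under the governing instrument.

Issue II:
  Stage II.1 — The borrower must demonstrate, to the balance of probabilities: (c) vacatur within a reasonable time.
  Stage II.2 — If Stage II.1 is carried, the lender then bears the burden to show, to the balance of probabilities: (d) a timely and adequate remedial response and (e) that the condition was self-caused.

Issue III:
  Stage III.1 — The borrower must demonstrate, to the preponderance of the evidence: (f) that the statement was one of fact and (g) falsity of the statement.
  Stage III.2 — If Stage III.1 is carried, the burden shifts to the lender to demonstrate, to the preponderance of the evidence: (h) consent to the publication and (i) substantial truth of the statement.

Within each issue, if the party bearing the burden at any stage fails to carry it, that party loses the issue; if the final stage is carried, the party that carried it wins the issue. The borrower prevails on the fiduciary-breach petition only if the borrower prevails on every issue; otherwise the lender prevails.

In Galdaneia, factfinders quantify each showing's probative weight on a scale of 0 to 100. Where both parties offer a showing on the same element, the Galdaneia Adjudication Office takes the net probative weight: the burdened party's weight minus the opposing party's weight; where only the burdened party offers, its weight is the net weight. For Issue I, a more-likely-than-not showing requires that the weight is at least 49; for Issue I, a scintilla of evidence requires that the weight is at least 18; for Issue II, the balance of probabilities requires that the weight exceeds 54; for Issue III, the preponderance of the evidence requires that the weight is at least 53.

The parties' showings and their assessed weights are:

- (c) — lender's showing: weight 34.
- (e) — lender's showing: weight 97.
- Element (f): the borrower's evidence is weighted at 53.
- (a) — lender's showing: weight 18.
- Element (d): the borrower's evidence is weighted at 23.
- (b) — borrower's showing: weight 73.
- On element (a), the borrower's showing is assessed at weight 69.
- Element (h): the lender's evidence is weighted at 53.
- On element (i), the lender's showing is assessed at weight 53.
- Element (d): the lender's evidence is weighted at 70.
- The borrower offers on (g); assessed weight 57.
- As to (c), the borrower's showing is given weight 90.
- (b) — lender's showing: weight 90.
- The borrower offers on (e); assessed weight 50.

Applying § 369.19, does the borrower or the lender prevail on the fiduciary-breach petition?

— Issue I —
Stage I.1 (borrower, a more-likely-than-not showing, weight is at least 49): (a) net 69−18=51 ≥ 49 — meets.
  All elements met. The burden passes to the lender.
Stage I.2 (lender, a scintilla of evidence, weight is at least 18): (b) net 90−73=17 < 18 — fails.
  The lender does not carry Stage I.2.
The borrower prevails on this issue.
— Issue II —
At Stage II.1 the borrower must meet the balance of probabilities (weight exceeds 54): on (c) the weight is 90 less the opposing 34 gives net 56, > 54, so (c) meets the standard.
  All elements met. The burden passes to the lender.
At Stage II.2 the lender must meet the balance of probabilities (weight exceeds 54): on (d) the weight is 70 less the opposing 23 gives net 47, ≤ 54, so (d) does not meet the standard; on (e) the weight is 97 less the opposing 50 gives net 47, which does not exceed 54, so (e) does not meet the standard.
  The lender does not carry Stage II.2.
The analysis ends at Stage II.2; the borrower prevails on this issue.
— Issue III —
Stage III.1 (borrower, the preponderance of the evidence, weight is at least 53): (f) 53 ≥ 53 — meets; (g) 57 ≥ 53 — meets.
  Stage III.1 carried; the burden shifts to the lender.
Stage III.2 (lender, the preponderance of the evidence, weight is at least 53): (h) 53 ≥ 53 — meets; (i) 53 ≥ 53 — meets.
  The lender carries the last stage.
Every stage carried; the lender prevails on this issue.
Per-issue: Issue I → borrower; Issue II → borrower; Issue III → lender. The borrower must prevail on every issue; overall, the lender prevails.

lender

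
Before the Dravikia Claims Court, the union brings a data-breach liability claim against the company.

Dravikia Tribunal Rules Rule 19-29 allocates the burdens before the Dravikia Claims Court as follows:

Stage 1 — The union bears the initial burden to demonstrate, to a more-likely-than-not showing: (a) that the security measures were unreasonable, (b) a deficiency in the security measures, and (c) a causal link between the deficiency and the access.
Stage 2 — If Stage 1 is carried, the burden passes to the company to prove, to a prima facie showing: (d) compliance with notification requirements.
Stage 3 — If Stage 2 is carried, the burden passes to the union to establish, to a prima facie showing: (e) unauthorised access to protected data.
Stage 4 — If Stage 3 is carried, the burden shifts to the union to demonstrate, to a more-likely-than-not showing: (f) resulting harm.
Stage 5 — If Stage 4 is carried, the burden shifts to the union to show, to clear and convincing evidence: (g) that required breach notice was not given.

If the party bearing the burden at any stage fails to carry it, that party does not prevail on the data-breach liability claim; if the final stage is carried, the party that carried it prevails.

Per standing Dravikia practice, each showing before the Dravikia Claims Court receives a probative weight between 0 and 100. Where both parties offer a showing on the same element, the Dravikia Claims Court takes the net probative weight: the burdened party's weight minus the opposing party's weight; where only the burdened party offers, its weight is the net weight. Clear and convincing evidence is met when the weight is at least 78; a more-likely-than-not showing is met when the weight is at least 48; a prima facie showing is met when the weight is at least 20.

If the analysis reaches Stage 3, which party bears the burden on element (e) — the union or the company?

Stage 3's rule assigns the burden to the union (to a prima facie showing).

union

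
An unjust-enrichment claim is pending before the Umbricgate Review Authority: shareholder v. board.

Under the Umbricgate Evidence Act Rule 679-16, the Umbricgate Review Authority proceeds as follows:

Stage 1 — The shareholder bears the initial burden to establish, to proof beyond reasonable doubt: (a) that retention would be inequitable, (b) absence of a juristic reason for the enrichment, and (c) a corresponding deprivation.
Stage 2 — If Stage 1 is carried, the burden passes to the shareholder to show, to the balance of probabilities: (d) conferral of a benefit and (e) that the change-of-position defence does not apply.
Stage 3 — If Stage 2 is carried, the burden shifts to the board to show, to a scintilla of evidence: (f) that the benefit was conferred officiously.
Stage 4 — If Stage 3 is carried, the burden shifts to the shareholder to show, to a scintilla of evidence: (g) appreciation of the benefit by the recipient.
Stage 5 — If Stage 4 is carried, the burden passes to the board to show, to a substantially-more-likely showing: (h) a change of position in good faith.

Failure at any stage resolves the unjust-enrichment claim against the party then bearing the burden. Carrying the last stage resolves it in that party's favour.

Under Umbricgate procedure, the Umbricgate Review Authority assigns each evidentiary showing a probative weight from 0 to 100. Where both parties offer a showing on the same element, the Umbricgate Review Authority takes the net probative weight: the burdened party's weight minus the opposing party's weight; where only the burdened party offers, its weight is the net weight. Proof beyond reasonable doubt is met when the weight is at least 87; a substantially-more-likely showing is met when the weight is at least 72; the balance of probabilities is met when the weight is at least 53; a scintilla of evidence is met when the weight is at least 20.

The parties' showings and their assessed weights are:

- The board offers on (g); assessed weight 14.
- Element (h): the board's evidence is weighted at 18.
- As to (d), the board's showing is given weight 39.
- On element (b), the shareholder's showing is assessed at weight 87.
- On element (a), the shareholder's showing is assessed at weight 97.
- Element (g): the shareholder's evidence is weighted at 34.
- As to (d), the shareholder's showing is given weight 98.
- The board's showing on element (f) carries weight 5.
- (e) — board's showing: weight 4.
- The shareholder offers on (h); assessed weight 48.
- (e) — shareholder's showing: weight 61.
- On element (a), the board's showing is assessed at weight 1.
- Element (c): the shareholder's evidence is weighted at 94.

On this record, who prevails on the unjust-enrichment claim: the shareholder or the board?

At Stage 1 the shareholder must meet proof beyond reasonable doubt (weight is at least 87): on (a) the weight is 97 less the opposing 1 gives net 96, which does reach 87, so (a) meets the standard; on (b) the weight is 87, ≥ 87, so (b) meets the standard; on (c) the weight is 94, which does reach 87, so (c) meets the standard.
  All elements met. The shareholder retains the burden for Stage 2.
At Stage 2 the shareholder must meet the balance of probabilities (weight is at least 53): on (d) the weight is 98 less the opposing 39 gives net 59, which does reach 53, so (d) meets the standard; on (e) the weight is 61 less the opposing 4 gives net 57, ≥ 53, so (e) meets the standard.
  Stage 2 carried; the burden shifts to the board.
At Stage 3 the board must meet a scintilla of evidence (weight is at least 20): on (f) the weight is 5, < 20, so (f) does not meet the standard.
  The board does not carry Stage 3.
The analysis ends at Stage 3; the shareholder prevails.

shareholder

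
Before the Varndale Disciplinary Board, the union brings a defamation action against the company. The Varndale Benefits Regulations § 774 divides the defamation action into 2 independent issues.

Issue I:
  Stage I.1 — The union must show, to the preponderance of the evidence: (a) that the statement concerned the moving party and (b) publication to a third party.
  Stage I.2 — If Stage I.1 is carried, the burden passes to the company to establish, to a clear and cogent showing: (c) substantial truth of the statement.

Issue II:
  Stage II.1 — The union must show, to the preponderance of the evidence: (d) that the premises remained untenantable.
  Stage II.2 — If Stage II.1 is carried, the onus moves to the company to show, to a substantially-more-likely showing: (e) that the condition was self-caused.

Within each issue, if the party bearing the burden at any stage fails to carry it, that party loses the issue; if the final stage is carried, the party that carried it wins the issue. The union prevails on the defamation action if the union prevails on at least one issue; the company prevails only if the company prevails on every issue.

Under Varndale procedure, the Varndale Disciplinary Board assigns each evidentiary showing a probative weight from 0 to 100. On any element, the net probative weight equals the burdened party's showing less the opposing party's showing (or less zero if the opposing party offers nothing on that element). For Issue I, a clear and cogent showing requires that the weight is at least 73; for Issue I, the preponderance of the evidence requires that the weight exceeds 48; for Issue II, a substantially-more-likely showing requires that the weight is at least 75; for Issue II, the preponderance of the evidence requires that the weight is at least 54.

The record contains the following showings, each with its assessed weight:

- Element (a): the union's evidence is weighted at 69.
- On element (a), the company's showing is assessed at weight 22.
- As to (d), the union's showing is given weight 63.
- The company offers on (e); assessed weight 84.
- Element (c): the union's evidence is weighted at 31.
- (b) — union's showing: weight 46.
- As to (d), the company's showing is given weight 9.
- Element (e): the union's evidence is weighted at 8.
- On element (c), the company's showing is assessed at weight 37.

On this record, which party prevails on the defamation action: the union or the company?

company

— Issue I —
At Stage I.1 the union must meet the preponderance of the evidence (weight exceeds 48): on (a) the weight is 69 less the opposing 22 gives net 47, which does not exceed 48, so (a) does not meet the standard; on (b) the weight is 46, ≤ 48, so (b) does not meet the standard.
  Not every element is met, so the union fails to carry Stage I.1.
The analysis ends at Stage I.1; the company prevails on this issue.
— Issue II —
Stage II.1 — burden on union; standard: the preponderance of the evidence (weight is at least 54).
    (d): 63 − 9 = 54 ≥ 54 [met]
  Stage II.1 carried; the burden shifts to the company.
Stage II.2 — burden on company; standard: a substantially-more-likely showing (weight is at least 75).
    (e): 84 − 8 = 76 ≥ 75 [met]
  All elements met at the final stage.
With every stage satisfied, the company prevails on this issue.
Per-issue: Issue I → company; Issue II → company. The union must prevail on at least one issue; overall, the company prevails.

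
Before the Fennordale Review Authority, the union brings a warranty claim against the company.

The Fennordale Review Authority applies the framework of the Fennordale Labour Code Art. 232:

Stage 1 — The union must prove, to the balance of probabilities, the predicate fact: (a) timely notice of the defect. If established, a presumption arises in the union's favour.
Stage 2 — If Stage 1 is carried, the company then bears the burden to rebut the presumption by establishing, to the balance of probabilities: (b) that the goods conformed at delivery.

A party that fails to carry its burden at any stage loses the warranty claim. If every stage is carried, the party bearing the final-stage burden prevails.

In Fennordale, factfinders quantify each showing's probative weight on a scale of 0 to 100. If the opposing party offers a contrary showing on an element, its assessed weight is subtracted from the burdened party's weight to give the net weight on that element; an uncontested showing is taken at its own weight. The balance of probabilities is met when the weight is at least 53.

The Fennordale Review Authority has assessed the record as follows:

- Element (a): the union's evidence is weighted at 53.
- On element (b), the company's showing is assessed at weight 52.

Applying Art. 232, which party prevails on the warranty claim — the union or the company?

Stage 1 — burden on union; standard: the balance of probabilities (weight is at least 53).
    (a): 53 ≥ 53 [met]
  Stage 1 is satisfied; the onus moves to the company.
Stage 2 — burden on company; standard: the balance of probabilities (weight is at least 53).
    (b): 52 < 53 [not met]
  The company does not carry Stage 2.
The analysis ends at Stage 2; the union prevails.

union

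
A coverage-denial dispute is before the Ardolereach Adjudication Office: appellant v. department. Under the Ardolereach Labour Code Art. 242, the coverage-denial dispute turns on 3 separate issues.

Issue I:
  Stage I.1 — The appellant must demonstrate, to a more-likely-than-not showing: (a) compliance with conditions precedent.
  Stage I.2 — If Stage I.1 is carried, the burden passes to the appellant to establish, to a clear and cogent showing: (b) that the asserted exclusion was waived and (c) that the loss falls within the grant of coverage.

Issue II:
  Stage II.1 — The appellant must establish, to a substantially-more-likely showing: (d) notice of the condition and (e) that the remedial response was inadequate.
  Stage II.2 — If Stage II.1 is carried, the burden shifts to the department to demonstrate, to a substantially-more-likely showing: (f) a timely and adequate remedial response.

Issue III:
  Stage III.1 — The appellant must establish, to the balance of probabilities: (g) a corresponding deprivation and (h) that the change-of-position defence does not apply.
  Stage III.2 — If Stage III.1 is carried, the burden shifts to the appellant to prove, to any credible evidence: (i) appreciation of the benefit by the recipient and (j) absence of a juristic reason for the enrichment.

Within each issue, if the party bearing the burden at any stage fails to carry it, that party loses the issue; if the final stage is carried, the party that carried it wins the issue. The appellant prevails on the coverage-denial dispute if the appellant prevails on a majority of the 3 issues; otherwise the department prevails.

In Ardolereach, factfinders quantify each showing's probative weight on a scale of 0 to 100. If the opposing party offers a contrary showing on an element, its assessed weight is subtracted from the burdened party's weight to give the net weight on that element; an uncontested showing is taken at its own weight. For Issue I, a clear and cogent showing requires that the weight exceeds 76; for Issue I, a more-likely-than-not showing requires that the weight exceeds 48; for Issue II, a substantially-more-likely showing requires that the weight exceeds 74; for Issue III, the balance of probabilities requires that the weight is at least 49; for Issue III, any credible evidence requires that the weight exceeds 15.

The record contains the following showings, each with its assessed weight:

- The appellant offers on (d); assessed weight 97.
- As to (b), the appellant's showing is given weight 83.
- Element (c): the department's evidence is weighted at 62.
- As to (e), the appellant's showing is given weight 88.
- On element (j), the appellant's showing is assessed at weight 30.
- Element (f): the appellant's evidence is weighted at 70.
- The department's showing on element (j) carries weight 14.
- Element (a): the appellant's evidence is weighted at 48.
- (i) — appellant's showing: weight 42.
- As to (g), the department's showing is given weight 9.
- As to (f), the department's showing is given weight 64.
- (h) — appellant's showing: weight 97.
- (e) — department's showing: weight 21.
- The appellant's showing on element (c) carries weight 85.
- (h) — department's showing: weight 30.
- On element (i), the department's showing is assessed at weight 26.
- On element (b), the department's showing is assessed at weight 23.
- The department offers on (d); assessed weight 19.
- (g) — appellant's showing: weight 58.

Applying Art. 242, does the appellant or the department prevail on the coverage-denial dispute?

department

— Issue I —
At Stage I.1 the appellant must meet a more-likely-than-not showing (weight exceeds 48): on (a) the weight is 48, ≤ 48, so (a) does not meet the standard.
  The appellant does not carry Stage I.1.
The analysis ends at Stage I.1; the department prevails on this issue.
— Issue II —
Stage II.1 (appellant, a substantially-more-likely showing, weight exceeds 74): (d) net 97−19=78 > 74 — meets; (e) net 88−21=67 ≤ 74 — fails.
  Stage II.1 not carried; the appellant fails its burden.
So the department prevails on this issue.
— Issue III —
Stage III.1 (appellant, the balance of probabilities, weight is at least 49): (g) net 58−9=49 ≥ 49 — meets; (h) net 97−30=67 ≥ 49 — meets.
  Stage III.1 is satisfied; the appellant continues to bear the burden.
Stage III.2 (appellant, any credible evidence, weight exceeds 15): (i) net 42−26=16 > 15 — meets; (j) net 30−14=16 > 15 — meets.
  Stage III.2 carried; the final stage is satisfied.
Every stage carried; the appellant prevails on this issue.
Per-issue: Issue I → department; Issue II → department; Issue III → appellant. The appellant must prevail on a majority of issues; overall, the department prevails.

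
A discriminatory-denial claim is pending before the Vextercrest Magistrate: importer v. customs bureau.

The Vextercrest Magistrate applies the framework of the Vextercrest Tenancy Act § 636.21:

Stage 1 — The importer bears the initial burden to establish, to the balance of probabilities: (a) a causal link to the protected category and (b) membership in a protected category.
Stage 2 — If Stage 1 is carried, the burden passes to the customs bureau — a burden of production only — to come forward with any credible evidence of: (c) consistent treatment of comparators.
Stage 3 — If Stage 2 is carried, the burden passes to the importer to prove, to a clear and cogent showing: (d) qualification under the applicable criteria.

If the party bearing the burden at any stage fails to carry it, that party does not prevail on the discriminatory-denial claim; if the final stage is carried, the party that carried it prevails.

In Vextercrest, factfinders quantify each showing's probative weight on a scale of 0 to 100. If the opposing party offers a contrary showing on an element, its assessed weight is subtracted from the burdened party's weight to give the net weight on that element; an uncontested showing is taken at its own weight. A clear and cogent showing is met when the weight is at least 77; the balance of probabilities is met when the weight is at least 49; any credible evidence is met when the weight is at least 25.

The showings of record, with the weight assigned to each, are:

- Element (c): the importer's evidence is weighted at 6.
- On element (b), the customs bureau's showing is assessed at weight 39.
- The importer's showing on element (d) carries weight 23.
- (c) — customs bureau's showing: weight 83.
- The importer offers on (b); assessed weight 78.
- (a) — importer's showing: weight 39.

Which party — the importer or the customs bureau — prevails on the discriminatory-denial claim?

customs bureau

Stage 1 — burden on importer; standard: the balance of probabilities (weight is at least 49).
    (a): 39 < 49 [not met]
    (b): 78 − 39 = 39 < 49 [not met]
  The importer does not carry Stage 1.
So the customs bureau prevails.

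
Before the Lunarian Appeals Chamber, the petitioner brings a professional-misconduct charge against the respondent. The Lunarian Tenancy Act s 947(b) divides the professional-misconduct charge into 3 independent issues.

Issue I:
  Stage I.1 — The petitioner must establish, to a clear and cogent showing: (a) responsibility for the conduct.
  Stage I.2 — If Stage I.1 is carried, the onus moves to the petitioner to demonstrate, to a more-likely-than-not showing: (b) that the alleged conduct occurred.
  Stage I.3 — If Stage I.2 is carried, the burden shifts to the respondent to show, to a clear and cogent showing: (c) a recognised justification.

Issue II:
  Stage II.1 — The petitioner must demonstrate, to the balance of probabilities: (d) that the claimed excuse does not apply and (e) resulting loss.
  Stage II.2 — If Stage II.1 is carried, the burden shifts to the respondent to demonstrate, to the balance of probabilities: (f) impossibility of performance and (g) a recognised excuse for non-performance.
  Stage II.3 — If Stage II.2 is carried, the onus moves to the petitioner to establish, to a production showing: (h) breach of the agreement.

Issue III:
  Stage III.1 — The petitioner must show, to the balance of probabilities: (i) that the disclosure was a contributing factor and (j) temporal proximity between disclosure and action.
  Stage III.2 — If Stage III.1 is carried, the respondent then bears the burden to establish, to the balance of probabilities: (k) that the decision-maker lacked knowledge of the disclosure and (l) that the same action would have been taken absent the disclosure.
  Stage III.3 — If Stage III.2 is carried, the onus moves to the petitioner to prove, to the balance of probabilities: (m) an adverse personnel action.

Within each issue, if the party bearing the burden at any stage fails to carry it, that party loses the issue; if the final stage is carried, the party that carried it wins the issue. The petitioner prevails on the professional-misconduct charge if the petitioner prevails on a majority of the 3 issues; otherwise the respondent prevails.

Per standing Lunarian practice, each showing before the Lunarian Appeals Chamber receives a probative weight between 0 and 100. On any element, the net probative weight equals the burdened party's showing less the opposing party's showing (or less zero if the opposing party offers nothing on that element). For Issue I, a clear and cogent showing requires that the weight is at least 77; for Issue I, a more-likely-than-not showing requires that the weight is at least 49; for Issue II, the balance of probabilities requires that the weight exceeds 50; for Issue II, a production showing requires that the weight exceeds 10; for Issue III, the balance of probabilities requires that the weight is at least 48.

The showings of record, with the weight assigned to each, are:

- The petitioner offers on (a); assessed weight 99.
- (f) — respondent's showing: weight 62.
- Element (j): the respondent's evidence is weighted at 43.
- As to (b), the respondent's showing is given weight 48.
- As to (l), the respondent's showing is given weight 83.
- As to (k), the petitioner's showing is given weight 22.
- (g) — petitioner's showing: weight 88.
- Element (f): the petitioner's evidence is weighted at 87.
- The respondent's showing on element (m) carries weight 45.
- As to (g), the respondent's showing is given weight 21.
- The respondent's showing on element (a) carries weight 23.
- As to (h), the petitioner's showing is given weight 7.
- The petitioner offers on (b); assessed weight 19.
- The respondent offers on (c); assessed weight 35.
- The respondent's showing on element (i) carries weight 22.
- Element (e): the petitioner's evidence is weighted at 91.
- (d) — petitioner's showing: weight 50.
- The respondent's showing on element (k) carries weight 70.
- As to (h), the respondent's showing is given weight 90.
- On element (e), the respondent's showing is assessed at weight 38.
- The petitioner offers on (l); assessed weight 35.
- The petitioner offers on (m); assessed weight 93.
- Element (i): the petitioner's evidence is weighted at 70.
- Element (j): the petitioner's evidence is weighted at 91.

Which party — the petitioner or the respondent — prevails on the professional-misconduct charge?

respondent

— Issue I —
At Stage I.1 the petitioner must meet a clear and cogent showing (weight is at least 77): on (a) the weight is 99 less the opposing 23 gives net 76, < 77, so (a) does not meet the standard.
  Not every element is met, so the petitioner fails to carry Stage I.1.
The analysis ends at Stage I.1; the respondent prevails on this issue.
— Issue II —
Stage II.1 — burden on petitioner; standard: the balance of probabilities (weight exceeds 50).
    (d): 50 ≤ 50 [not met]
    (e): 91 − 38 = 53 > 50 [met]
  The petitioner does not carry Stage II.1.
So the respondent prevails on this issue.
— Issue III —
At Stage III.1 the petitioner must meet the balance of probabilities (weight is at least 48): on (i) the weight is 70 less the opposing 22 gives net 48, ≥ 48, so (i) meets the standard; on (j) the weight is 91 less the opposing 43 gives net 48, ≥ 48, so (j) meets the standard.
  All elements met. The burden passes to the respondent.
At Stage III.2 the respondent must meet the balance of probabilities (weight is at least 48): on (k) the weight is 70 less the opposing 22 gives net 48, ≥ 48, so (k) meets the standard; on (l) the weight is 83 less the opposing 35 gives net 48, which does reach 48, so (l) meets the standard.
  All elements met. The burden passes to the petitioner.
At Stage III.3 the petitioner must meet the balance of probabilities (weight is at least 48): on (m) the weight is 93 less the opposing 45 gives net 48, which does reach 48, so (m) meets the standard.
  Stage III.3 carried; the final stage is satisfied.
With every stage satisfied, the petitioner prevails on this issue.
Per-issue: Issue I → respondent; Issue II → respondent; Issue III → petitioner. The petitioner must prevail on a majority of issues; overall, the respondent prevails.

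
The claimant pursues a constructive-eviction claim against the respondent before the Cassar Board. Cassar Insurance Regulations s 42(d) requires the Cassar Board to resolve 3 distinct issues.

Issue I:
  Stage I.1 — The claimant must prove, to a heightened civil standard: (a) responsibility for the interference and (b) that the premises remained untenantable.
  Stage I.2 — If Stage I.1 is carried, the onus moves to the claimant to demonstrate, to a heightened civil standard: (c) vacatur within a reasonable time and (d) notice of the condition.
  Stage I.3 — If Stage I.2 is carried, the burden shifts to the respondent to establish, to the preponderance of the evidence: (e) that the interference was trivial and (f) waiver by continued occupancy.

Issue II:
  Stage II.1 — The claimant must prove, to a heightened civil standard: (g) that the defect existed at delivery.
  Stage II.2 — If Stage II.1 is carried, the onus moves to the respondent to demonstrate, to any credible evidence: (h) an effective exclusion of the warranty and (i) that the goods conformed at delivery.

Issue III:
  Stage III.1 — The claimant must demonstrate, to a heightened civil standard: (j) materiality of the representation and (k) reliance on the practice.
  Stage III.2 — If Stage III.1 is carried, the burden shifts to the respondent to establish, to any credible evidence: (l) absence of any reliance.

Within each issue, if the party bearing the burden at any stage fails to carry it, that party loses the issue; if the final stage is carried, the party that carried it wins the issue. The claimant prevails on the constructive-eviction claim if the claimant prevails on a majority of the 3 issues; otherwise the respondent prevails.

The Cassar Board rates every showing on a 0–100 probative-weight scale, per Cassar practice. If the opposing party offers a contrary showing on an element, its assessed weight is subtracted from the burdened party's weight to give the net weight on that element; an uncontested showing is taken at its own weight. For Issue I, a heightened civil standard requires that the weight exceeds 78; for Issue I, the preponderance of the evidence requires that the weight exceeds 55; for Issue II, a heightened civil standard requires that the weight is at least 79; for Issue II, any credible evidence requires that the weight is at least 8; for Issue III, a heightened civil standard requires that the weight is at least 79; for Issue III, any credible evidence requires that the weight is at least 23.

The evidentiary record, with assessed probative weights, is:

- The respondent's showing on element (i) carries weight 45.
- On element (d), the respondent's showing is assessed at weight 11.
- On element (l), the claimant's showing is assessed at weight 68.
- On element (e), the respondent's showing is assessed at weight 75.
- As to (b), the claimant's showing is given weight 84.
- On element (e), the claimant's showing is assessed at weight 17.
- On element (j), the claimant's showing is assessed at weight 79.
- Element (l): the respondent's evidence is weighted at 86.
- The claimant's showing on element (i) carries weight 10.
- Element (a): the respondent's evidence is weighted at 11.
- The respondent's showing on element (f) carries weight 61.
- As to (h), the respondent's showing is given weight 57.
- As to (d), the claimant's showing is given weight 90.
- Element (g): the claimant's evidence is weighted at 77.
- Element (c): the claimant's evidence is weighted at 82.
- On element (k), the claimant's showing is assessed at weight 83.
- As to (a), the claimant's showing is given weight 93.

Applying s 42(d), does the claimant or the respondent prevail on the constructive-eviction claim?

— Issue I —
At Stage I.1 the claimant must meet a heightened civil standard (weight exceeds 78): on (a) the weight is 93 less the opposing 11 gives net 82, > 78, so (a) meets the standard; on (b) the weight is 84, which does exceed 78, so (b) meets the standard.
  Stage I.1 carried; the burden remains with the claimant.
At Stage I.2 the claimant must meet a heightened civil standard (weight exceeds 78): on (c) the weight is 82, > 78, so (c) meets the standard; on (d) the weight is 90 less the opposing 11 gives net 79, which does exceed 78, so (d) meets the standard.
  All elements met. The burden passes to the respondent.
At Stage I.3 the respondent must meet the preponderance of the evidence (weight exceeds 55): on (e) the weight is 75 less the opposing 17 gives net 58, > 55, so (e) meets the standard; on (f) the weight is 61, > 55, so (f) meets the standard.
  Stage I.3 carried; the final stage is satisfied.
Every stage carried; the respondent prevails on this issue.
— Issue II —
Stage II.1 (claimant, a heightened civil standard, weight is at least 79): (g) 77 < 79 — fails.
  Stage II.1 not carried; the claimant fails its burden.
The analysis ends at Stage II.1; the respondent prevails on this issue.
— Issue III —
Stage III.1 (claimant, a heightened civil standard, weight is at least 79): (j) 79 ≥ 79 — meets; (k) 83 ≥ 79 — meets.
  Stage III.1 carried; the burden shifts to the respondent.
Stage III.2 (respondent, any credible evidence, weight is at least 23): (l) net 86−68=18 < 23 — fails.
  The respondent does not carry Stage III.2.
So the claimant prevails on this issue.
Per-issue: Issue I → respondent; Issue II → respondent; Issue III → claimant. The claimant must prevail on a majority of issues; overall, the respondent prevails.

respondent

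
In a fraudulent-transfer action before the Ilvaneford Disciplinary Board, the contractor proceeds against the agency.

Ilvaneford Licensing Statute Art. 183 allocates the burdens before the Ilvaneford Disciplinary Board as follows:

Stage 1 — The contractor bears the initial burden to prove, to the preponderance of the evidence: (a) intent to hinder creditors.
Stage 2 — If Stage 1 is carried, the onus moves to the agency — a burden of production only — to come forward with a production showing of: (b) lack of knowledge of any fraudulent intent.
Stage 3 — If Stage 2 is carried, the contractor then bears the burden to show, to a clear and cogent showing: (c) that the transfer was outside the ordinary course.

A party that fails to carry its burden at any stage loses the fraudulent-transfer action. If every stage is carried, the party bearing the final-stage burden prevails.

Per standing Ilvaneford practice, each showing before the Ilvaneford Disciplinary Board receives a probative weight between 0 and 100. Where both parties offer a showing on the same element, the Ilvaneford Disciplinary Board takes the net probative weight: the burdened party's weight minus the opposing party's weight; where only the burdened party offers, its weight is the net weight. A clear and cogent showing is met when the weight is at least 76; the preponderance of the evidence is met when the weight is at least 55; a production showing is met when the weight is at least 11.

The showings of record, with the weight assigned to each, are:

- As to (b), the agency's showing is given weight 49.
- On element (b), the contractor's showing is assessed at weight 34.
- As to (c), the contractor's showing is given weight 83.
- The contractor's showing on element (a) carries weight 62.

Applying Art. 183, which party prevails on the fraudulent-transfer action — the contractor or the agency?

contractor

At Stage 1 the contractor must meet the preponderance of the evidence (weight is at least 55): on (a) the weight is 62, ≥ 55, so (a) meets the standard.
  The contractor carries Stage 1; the agency now bears the burden.
At Stage 2 the agency must meet a production showing (weight is at least 11): on (b) the weight is 49 less the opposing 34 gives net 15, which does reach 11, so (b) meets the standard.
  All elements met. The burden passes to the contractor.
At Stage 3 the contractor must meet a clear and cogent showing (weight is at least 76): on (c) the weight is 83, ≥ 76, so (c) meets the standard.
  All elements met at the final stage.
All stages carried — the contractor prevails.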